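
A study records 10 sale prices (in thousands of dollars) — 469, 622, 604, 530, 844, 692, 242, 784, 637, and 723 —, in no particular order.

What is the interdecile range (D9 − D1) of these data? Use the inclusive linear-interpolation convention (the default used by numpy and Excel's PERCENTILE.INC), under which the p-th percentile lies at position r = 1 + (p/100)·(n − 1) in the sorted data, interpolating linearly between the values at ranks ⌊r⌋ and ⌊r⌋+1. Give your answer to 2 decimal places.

Sorted: 242, 469, 530, 604, 622, 637, 692, 723, 784, 844.
n = 10.
P10: r = 1.9; ranks 1–2 are 242, 469; interpolating gives 446.3.
P90: r = 9.1; ranks 9–10 are 784, 844; interpolating gives 790.
Difference: 790 − 446.3 = 343.7.

343.70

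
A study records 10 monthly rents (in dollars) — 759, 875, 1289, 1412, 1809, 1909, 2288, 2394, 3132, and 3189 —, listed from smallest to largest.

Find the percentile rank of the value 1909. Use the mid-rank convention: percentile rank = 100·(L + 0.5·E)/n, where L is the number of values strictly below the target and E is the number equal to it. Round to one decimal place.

Count below 1909: L = 5; count equal: E = 1; n = 10.
Percentile rank = 100·(5 + 0.5·1)/10 = 100·5.5/10 = 55.

55.0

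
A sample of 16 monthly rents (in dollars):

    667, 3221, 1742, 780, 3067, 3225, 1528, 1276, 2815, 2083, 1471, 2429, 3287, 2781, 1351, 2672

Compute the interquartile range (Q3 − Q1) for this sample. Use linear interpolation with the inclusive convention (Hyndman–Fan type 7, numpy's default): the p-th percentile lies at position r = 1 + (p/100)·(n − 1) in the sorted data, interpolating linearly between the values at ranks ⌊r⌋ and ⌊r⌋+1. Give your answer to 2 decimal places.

1437.00

Sorted: 667, 780, 1276, 1351, 1471, 1528, 1742, 2083, 2429, 2672, 2781, 2815, 3067, 3221, 3225, 3287.
n = 16.
P25: r = 4.75; ranks 4–5 are 1351, 1471; interpolating gives 1441.
P75: r = 12.25; ranks 12–13 are 2815, 3067; interpolating gives 2878.
Difference: 2878 − 1441 = 1437.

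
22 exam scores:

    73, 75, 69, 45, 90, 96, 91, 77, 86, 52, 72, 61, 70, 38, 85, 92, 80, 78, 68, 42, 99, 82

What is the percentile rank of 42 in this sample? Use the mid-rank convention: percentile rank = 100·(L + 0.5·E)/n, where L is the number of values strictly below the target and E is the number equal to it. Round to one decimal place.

Sorted: 38, 42, 45, 52, 61, 68, 69, 70, 72, 73, 75, 77, 78, 80, 82, 85, 86, 90, 91, 92, 96, 99.
Count below 42: L = 1; count equal: E = 1; n = 22.
Percentile rank = 100·(1 + 0.5·1)/22 = 100·1.5/22 = 6.818.

6.8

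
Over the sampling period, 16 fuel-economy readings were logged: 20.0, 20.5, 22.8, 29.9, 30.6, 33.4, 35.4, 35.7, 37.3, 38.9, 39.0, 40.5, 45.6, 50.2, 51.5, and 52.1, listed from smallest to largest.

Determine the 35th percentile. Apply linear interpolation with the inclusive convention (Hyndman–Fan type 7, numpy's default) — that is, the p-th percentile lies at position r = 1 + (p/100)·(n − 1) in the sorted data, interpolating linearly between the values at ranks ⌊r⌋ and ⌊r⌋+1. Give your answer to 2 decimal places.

33.90

n = 16.
r = 1 + (35/100)·(16 − 1) = 1 + 5.25 = 6.25.
Rank 6 is 33.4 and rank 7 is 35.4.
Interpolate: 33.4 + 0.25·(35.4 − 33.4) = 33.4 + 0.25·2 = 33.9.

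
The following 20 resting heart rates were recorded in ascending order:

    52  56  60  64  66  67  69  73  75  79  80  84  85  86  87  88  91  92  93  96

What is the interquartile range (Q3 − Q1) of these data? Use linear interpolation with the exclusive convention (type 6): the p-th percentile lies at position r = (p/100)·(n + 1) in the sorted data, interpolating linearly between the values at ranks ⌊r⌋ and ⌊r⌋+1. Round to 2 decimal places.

n = 20.
P25: r = 5.25; ranks 5–6 are 66, 67; interpolating gives 66.25.
P75: r = 15.75; ranks 15–16 are 87, 88; interpolating gives 87.75.
Difference: 87.75 − 66.25 = 21.5.

21.50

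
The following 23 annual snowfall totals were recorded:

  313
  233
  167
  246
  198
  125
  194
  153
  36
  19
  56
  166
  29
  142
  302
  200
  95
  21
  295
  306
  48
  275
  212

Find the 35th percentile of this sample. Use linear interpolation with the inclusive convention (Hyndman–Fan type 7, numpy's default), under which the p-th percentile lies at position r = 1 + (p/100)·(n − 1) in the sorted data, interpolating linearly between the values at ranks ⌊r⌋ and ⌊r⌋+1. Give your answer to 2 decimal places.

Sorted: 19, 21, 29, 36, 48, 56, 95, 125, 142, 153, 166, 167, 194, 198, 200, 212, 233, 246, 275, 295, 302, 306, 313.
n = 23.
r = 1 + (35/100)·(23 − 1) = 1 + 7.7 = 8.7.
Rank 8 is 125 and rank 9 is 142.
Interpolate: 125 + 0.7·(142 − 125) = 125 + 0.7·17 = 136.9.

136.90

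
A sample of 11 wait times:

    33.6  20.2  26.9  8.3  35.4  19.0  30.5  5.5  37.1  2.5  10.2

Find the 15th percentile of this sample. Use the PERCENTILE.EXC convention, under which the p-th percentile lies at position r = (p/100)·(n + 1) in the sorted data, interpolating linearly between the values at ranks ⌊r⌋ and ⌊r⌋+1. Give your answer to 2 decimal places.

Sorted: 2.5, 5.5, 8.3, 10.2, 19.0, 20.2, 26.9, 30.5, 33.6, 35.4, 37.1.
n = 11.
r = (15/100)·(11 + 1) = 1.8.
Rank 1 is 2.5 and rank 2 is 5.5.
Interpolate: 2.5 + 0.8·(5.5 − 2.5) = 2.5 + 0.8·3 = 4.9.

4.90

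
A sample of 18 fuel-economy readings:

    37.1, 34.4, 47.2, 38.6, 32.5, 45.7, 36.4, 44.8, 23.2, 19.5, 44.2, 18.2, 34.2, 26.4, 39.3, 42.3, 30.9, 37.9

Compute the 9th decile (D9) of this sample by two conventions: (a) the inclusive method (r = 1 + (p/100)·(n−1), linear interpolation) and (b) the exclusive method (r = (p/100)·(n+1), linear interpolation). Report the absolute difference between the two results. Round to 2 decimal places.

Sorted: 18.2, 19.5, 23.2, 26.4, 30.9, 32.5, 34.2, 34.4, 36.4, 37.1, 37.9, 38.6, 39.3, 42.3, 44.2, 44.8, 45.7, 47.2.
n = 18.
(a) r = 16.3; between ranks 16 (44.8) and 17 (45.7): 45.07.
(b) r = 17.1; between ranks 17 (45.7) and 18 (47.2): 45.85.
|45.07 − 45.85| = 0.78.

0.78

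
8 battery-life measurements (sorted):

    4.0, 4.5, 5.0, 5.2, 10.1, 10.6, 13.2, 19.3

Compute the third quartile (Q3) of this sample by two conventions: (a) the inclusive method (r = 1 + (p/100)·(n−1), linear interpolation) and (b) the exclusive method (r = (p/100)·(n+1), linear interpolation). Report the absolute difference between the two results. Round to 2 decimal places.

1.30

n = 8.
(a) r = 6.25; between ranks 6 (10.6) and 7 (13.2): 11.25.
(b) r = 6.75; between ranks 6 (10.6) and 7 (13.2): 12.55.
|11.25 − 12.55| = 1.3.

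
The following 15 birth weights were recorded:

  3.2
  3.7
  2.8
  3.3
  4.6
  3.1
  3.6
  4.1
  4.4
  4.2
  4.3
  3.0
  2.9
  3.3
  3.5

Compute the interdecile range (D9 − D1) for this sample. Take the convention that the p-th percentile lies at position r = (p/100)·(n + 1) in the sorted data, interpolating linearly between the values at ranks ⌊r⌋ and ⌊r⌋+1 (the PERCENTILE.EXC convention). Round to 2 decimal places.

Sorted: 2.8, 2.9, 3.0, 3.1, 3.2, 3.3, 3.3, 3.5, 3.6, 3.7, 4.1, 4.2, 4.3, 4.4, 4.6.
n = 15.
P10: r = 1.6; ranks 1–2 are 2.8, 2.9; interpolating gives 2.86.
P90: r = 14.4; ranks 14–15 are 4.4, 4.6; interpolating gives 4.48.
Difference: 4.48 − 2.86 = 1.62.

1.62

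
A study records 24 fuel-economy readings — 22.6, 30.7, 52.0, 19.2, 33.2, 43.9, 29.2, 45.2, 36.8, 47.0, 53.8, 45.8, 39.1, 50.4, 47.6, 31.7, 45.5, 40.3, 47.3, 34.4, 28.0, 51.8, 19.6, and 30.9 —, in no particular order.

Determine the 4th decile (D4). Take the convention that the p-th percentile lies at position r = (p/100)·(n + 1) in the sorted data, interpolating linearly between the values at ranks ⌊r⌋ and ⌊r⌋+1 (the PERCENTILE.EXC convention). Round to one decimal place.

Sorted: 19.2, 19.6, 22.6, 28.0, 29.2, 30.7, 30.9, 31.7, 33.2, 34.4, 36.8, 39.1, 40.3, 43.9, 45.2, 45.5, 45.8, 47.0, 47.3, 47.6, 50.4, 51.8, 52.0, 53.8.
n = 24.
r = (40/100)·(24 + 1) = 10.
r is an integer, so P40 is the value at rank 10: 34.4.

34.4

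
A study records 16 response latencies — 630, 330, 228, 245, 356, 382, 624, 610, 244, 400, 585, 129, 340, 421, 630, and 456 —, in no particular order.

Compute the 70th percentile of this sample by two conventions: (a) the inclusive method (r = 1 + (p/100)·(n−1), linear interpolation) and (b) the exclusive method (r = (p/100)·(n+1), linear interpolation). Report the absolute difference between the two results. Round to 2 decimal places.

Sorted: 129, 228, 244, 245, 330, 340, 356, 382, 400, 421, 456, 585, 610, 624, 630, 630.
n = 16.
(a) r = 11.5; between ranks 11 (456) and 12 (585): 520.5.
(b) r = 11.9; between ranks 11 (456) and 12 (585): 572.1.
|520.5 − 572.1| = 51.6.

51.60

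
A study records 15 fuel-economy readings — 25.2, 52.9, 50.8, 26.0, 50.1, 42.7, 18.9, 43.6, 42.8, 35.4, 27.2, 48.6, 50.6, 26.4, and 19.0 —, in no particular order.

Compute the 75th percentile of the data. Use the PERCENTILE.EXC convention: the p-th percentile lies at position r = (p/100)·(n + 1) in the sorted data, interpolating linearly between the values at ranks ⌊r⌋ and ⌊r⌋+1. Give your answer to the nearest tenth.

50.1

Sorted: 18.9, 19.0, 25.2, 26.0, 26.4, 27.2, 35.4, 42.7, 42.8, 43.6, 48.6, 50.1, 50.6, 50.8, 52.9.
n = 15.
r = (75/100)·(15 + 1) = 12.
r is an integer, so P75 is the value at rank 12: 50.1.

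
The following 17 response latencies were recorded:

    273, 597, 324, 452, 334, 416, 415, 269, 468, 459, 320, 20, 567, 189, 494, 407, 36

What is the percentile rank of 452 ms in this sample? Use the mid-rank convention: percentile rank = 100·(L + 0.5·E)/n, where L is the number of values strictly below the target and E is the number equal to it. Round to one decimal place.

67.6

Sorted: 20, 36, 189, 269, 273, 320, 324, 334, 407, 415, 416, 452, 459, 468, 494, 567, 597.
Count below 452: L = 11; count equal: E = 1; n = 17.
Percentile rank = 100·(11 + 0.5·1)/17 = 100·11.5/17 = 67.65.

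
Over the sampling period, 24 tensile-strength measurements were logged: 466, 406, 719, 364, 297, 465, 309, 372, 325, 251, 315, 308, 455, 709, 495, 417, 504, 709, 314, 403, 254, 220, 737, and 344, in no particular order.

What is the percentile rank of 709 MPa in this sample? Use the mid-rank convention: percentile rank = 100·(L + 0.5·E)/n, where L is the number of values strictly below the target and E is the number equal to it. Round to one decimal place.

87.5

Sorted: 220, 251, 254, 297, 308, 309, 314, 315, 325, 344, 364, 372, 403, 406, 417, 455, 465, 466, 495, 504, 709, 709, 719, 737.
Count below 709: L = 20; count equal: E = 2; n = 24.
Percentile rank = 100·(20 + 0.5·2)/24 = 100·21/24 = 87.5.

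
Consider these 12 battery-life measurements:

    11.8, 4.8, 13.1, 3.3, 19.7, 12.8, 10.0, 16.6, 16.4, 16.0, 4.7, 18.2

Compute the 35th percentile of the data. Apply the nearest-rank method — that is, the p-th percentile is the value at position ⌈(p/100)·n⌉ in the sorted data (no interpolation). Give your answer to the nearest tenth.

11.8

Sorted: 3.3, 4.7, 4.8, 10.0, 11.8, 12.8, 13.1, 16.0, 16.4, 16.6, 18.2, 19.7.
n = 12.
Position = ⌈35/100 · 12⌉ = ⌈4.2⌉ = 5.
The value at rank 5 is 11.8.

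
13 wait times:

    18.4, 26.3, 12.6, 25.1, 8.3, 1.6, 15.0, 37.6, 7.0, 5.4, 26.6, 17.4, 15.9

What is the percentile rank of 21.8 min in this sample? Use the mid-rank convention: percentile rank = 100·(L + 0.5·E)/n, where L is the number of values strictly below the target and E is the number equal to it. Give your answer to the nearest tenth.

69.2

Sorted: 1.6, 5.4, 7.0, 8.3, 12.6, 15.0, 15.9, 17.4, 18.4, 25.1, 26.3, 26.6, 37.6.
Count below 21.8: L = 9; count equal: E = 0; n = 13.
Percentile rank = 100·(9 + 0.5·0)/13 = 100·9/13 = 69.23.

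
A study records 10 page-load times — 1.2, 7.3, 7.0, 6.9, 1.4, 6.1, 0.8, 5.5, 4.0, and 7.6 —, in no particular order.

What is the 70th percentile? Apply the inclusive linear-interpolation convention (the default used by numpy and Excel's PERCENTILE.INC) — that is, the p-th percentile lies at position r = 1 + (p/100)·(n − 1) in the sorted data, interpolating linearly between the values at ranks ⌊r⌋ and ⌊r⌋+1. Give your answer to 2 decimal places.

6.93

Sorted: 0.8, 1.2, 1.4, 4.0, 5.5, 6.1, 6.9, 7.0, 7.3, 7.6.
n = 10.
r = 1 + (70/100)·(10 − 1) = 1 + 6.3 = 7.3.
Rank 7 is 6.9 and rank 8 is 7.0.
Interpolate: 6.9 + 0.3·(7.0 − 6.9) = 6.9 + 0.3·0.1 = 6.93.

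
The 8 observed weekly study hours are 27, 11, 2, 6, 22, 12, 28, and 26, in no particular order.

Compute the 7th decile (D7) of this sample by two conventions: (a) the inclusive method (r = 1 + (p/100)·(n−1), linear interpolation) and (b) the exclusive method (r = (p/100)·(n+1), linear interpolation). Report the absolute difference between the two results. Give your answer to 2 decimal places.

Sorted: 2, 6, 11, 12, 22, 26, 27, 28.
n = 8.
(a) r = 5.9; between ranks 5 (22) and 6 (26): 25.6.
(b) r = 6.3; between ranks 6 (26) and 7 (27): 26.3.
|25.6 − 26.3| = 0.7.

0.70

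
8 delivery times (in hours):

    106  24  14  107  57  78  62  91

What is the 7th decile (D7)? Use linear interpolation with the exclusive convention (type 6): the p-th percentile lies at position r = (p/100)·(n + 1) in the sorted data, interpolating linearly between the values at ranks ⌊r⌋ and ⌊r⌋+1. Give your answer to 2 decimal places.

95.50

Sorted: 14, 24, 57, 62, 78, 91, 106, 107.
n = 8.
r = (70/100)·(8 + 1) = 6.3.
Rank 6 is 91 and rank 7 is 106.
Interpolate: 91 + 0.3·(106 − 91) = 91 + 0.3·15 = 95.5.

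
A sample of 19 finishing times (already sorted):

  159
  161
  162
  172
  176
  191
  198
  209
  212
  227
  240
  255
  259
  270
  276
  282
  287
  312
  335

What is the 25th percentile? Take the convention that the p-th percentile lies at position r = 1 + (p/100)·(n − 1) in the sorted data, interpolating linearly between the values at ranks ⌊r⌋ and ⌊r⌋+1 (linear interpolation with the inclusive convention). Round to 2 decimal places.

n = 19.
r = 1 + (25/100)·(19 − 1) = 1 + 4.5 = 5.5.
Rank 5 is 176 and rank 6 is 191.
Interpolate: 176 + 0.5·(191 − 176) = 176 + 0.5·15 = 183.5.

183.50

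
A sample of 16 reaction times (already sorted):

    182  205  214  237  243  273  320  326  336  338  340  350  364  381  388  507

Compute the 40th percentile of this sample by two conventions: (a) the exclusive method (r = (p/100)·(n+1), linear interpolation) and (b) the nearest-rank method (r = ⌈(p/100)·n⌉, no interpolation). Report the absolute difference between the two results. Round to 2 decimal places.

9.40

n = 16.
(a) r = 6.8; between ranks 6 (273) and 7 (320): 310.6.
(b) the nearest-rank method: rank 7 → 320.
|310.6 − 320| = 9.4.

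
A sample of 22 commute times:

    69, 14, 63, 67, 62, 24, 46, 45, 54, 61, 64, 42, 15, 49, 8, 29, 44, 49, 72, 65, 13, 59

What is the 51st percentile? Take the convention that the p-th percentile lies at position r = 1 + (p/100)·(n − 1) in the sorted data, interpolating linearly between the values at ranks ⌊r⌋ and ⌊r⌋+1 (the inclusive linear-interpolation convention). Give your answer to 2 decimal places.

Sorted: 8, 13, 14, 15, 24, 29, 42, 44, 45, 46, 49, 49, 54, 59, 61, 62, 63, 64, 65, 67, 69, 72.
n = 22.
r = 1 + (51/100)·(22 − 1) = 1 + 10.71 = 11.71.
Rank 11 is 49 and rank 12 is 49.
Interpolate: 49 + 0.71·(49 − 49) = 49 + 0.71·0 = 49.

49.00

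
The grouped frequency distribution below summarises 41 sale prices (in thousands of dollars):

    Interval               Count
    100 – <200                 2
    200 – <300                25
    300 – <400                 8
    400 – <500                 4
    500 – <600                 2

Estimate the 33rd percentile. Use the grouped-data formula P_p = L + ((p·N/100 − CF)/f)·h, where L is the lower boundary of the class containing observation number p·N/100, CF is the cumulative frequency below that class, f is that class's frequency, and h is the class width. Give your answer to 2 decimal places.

246.12

N = 41; target position k = 33/100 · 41 = 13.53.
Cumulative frequencies: 2, 27, 35, 39, 41.
Observation 13.53 falls in the class 200 – <300.
L = 200, CF = 2, f = 25, h = 100.
P33 = 200 + ((13.53 − 2)/25)·100 = 200 + 46.12 = 246.12.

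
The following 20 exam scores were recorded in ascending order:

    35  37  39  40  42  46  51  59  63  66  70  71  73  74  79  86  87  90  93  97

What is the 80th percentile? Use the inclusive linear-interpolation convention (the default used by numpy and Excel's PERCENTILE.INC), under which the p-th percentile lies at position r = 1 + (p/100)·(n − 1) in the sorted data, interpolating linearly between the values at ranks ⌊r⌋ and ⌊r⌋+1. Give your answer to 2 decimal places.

86.20

n = 20.
r = 1 + (80/100)·(20 − 1) = 1 + 15.2 = 16.2.
Rank 16 is 86 and rank 17 is 87.
Interpolate: 86 + 0.2·(87 − 86) = 86 + 0.2·1 = 86.2.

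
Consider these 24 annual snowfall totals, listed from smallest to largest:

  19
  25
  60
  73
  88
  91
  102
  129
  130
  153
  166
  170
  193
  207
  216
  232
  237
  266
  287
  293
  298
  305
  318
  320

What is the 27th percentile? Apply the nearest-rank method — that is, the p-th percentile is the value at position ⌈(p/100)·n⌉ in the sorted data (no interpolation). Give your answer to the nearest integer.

n = 24.
Position = ⌈27/100 · 24⌉ = ⌈6.48⌉ = 7.
The value at rank 7 is 102.

102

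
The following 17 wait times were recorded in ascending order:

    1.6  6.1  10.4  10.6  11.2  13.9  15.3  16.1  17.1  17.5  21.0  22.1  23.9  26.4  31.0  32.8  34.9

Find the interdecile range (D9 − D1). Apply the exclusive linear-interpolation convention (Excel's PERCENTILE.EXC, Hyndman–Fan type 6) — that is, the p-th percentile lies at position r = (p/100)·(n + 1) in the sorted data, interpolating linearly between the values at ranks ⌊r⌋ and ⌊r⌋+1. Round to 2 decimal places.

n = 17.
P10: r = 1.8; ranks 1–2 are 1.6, 6.1; interpolating gives 5.2.
P90: r = 16.2; ranks 16–17 are 32.8, 34.9; interpolating gives 33.22.
Difference: 33.22 − 5.2 = 28.02.

28.02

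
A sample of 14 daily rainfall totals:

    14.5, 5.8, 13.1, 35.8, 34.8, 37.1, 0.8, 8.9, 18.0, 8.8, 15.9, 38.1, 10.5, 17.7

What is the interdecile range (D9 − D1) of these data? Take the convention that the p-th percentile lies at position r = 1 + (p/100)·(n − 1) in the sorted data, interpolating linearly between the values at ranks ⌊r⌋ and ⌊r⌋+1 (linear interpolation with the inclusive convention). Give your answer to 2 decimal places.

Sorted: 0.8, 5.8, 8.8, 8.9, 10.5, 13.1, 14.5, 15.9, 17.7, 18.0, 34.8, 35.8, 37.1, 38.1.
n = 14.
P10: r = 2.3; ranks 2–3 are 5.8, 8.8; interpolating gives 6.7.
P90: r = 12.7; ranks 12–13 are 35.8, 37.1; interpolating gives 36.71.
Difference: 36.71 − 6.7 = 30.01.

30.01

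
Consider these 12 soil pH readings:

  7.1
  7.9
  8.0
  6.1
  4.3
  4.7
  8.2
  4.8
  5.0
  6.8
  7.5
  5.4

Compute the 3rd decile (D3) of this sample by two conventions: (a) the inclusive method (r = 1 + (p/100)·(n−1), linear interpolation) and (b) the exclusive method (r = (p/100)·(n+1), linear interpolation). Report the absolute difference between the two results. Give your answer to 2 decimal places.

Sorted: 4.3, 4.7, 4.8, 5.0, 5.4, 6.1, 6.8, 7.1, 7.5, 7.9, 8.0, 8.2.
n = 12.
(a) r = 4.3; between ranks 4 (5.0) and 5 (5.4): 5.12.
(b) r = 3.9; between ranks 3 (4.8) and 4 (5.0): 4.98.
|5.12 − 4.98| = 0.14.

0.14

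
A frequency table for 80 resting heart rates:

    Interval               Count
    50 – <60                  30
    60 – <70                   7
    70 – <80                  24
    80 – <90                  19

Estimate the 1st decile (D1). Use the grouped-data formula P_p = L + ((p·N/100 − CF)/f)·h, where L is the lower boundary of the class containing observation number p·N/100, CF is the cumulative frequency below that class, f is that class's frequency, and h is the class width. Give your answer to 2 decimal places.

52.67

N = 80; target position k = 10/100 · 80 = 8.
Cumulative frequencies: 30, 37, 61, 80.
Observation 8 falls in the class 50 – <60.
L = 50, CF = 0, f = 30, h = 10.
P10 = 50 + ((8 − 0)/30)·10 = 50 + 2.66667 = 52.6667.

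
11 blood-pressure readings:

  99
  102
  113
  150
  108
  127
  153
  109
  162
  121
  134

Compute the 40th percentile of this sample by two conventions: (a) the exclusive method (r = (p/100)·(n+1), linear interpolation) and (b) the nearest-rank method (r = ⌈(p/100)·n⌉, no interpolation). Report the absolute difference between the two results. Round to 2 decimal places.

Sorted: 99, 102, 108, 109, 113, 121, 127, 134, 150, 153, 162.
n = 11.
(a) r = 4.8; between ranks 4 (109) and 5 (113): 112.2.
(b) the nearest-rank method: rank 5 → 113.
|112.2 − 113| = 0.8.

0.80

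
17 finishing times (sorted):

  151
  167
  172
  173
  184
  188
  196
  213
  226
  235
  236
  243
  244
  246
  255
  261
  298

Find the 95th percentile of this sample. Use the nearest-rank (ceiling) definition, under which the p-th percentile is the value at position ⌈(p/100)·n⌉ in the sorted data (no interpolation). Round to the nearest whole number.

298

n = 17.
Position = ⌈95/100 · 17⌉ = ⌈16.15⌉ = 17.
The value at rank 17 is 298.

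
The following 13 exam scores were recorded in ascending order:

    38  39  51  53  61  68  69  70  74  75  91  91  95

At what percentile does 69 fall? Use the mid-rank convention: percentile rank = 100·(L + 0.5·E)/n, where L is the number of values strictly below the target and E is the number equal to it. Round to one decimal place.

50.0

Count below 69: L = 6; count equal: E = 1; n = 13.
Percentile rank = 100·(6 + 0.5·1)/13 = 100·6.5/13 = 50.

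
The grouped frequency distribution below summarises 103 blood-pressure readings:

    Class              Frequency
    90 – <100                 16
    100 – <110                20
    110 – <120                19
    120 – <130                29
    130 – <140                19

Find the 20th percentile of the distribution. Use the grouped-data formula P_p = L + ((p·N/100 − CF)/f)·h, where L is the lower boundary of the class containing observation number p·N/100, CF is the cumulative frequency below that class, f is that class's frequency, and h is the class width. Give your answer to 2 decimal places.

102.30

N = 103; target position k = 20/100 · 103 = 20.6.
Cumulative frequencies: 16, 36, 55, 84, 103.
Observation 20.6 falls in the class 100 – <110.
L = 100, CF = 16, f = 20, h = 10.
P20 = 100 + ((20.6 − 16)/20)·10 = 100 + 2.3 = 102.3.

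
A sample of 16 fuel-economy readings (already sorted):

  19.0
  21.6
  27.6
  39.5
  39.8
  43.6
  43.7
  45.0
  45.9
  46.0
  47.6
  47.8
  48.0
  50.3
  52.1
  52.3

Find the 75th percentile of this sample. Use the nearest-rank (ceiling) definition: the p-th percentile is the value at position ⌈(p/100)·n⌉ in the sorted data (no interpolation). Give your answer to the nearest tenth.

n = 16.
Position = ⌈75/100 · 16⌉ = ⌈12⌉ = 12.
The value at rank 12 is 47.8.

47.8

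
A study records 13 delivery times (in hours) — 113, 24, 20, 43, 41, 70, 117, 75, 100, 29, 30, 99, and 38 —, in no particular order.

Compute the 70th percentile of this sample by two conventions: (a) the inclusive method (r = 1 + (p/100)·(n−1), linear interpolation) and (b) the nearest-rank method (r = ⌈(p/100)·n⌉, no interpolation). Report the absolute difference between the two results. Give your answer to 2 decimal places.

Sorted: 20, 24, 29, 30, 38, 41, 43, 70, 75, 99, 100, 113, 117.
n = 13.
(a) r = 9.4; between ranks 9 (75) and 10 (99): 84.6.
(b) the nearest-rank method: rank 10 → 99.
|84.6 − 99| = 14.4.

14.40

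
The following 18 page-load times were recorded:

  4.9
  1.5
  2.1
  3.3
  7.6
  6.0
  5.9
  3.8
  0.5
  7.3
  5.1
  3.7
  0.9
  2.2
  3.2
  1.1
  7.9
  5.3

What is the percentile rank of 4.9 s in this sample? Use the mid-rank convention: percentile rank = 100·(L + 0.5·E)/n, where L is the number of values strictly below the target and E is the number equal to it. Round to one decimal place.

Sorted: 0.5, 0.9, 1.1, 1.5, 2.1, 2.2, 3.2, 3.3, 3.7, 3.8, 4.9, 5.1, 5.3, 5.9, 6.0, 7.3, 7.6, 7.9.
Count below 4.9: L = 10; count equal: E = 1; n = 18.
Percentile rank = 100·(10 + 0.5·1)/18 = 100·10.5/18 = 58.33.

58.3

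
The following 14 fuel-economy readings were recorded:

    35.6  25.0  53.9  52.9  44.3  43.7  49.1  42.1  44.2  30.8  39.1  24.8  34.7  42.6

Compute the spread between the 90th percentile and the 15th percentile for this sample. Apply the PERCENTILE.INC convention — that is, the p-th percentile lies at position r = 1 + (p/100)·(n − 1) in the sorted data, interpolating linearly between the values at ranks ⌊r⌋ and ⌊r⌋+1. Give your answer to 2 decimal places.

Sorted: 24.8, 25.0, 30.8, 34.7, 35.6, 39.1, 42.1, 42.6, 43.7, 44.2, 44.3, 49.1, 52.9, 53.9.
n = 14.
P15: r = 2.95; ranks 2–3 are 25.0, 30.8; interpolating gives 30.51.
P90: r = 12.7; ranks 12–13 are 49.1, 52.9; interpolating gives 51.76.
Difference: 51.76 − 30.51 = 21.25.

21.25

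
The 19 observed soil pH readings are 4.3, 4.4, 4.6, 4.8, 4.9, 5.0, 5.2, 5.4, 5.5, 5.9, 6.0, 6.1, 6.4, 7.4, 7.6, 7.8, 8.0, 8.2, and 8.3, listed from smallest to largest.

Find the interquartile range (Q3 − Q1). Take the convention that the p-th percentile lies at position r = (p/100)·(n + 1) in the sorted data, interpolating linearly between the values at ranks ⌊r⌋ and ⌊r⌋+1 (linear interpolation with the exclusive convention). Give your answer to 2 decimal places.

n = 19.
P25: r = 5 (integer) → 4.9.
P75: r = 15 (integer) → 7.6.
Difference: 7.6 − 4.9 = 2.7.

2.70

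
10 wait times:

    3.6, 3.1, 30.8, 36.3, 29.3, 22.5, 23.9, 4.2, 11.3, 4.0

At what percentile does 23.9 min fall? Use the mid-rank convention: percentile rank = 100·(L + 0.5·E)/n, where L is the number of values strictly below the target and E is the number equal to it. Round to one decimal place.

Sorted: 3.1, 3.6, 4.0, 4.2, 11.3, 22.5, 23.9, 29.3, 30.8, 36.3.
Count below 23.9: L = 6; count equal: E = 1; n = 10.
Percentile rank = 100·(6 + 0.5·1)/10 = 100·6.5/10 = 65.

65.0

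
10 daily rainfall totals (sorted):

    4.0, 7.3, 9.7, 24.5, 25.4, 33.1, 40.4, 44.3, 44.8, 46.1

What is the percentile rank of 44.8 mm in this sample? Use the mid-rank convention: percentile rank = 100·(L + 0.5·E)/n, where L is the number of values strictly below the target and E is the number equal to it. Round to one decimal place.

85.0

Count below 44.8: L = 8; count equal: E = 1; n = 10.
Percentile rank = 100·(8 + 0.5·1)/10 = 100·8.5/10 = 85.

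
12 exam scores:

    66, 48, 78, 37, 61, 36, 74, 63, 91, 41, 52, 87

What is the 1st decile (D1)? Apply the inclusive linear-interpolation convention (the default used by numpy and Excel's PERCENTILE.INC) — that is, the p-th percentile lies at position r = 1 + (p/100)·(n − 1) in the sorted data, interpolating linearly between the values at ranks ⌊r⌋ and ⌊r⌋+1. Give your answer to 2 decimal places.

Sorted: 36, 37, 41, 48, 52, 61, 63, 66, 74, 78, 87, 91.
n = 12.
r = 1 + (10/100)·(12 − 1) = 1 + 1.1 = 2.1.
Rank 2 is 37 and rank 3 is 41.
Interpolate: 37 + 0.1·(41 − 37) = 37 + 0.1·4 = 37.4.

37.40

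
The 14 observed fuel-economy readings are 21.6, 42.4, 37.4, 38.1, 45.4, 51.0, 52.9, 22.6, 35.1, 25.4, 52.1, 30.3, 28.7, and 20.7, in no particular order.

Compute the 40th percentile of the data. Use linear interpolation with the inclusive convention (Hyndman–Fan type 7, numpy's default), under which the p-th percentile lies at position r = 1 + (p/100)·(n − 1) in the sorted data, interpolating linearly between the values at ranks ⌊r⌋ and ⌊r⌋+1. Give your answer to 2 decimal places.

Sorted: 20.7, 21.6, 22.6, 25.4, 28.7, 30.3, 35.1, 37.4, 38.1, 42.4, 45.4, 51.0, 52.1, 52.9.
n = 14.
r = 1 + (40/100)·(14 − 1) = 1 + 5.2 = 6.2.
Rank 6 is 30.3 and rank 7 is 35.1.
Interpolate: 30.3 + 0.2·(35.1 − 30.3) = 30.3 + 0.2·4.8 = 31.26.

31.26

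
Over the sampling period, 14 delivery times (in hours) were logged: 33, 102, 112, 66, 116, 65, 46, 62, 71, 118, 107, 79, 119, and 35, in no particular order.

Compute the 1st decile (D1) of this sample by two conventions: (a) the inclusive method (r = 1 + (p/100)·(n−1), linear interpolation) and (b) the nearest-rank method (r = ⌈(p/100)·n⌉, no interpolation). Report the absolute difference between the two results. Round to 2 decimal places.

Sorted: 33, 35, 46, 62, 65, 66, 71, 79, 102, 107, 112, 116, 118, 119.
n = 14.
(a) r = 2.3; between ranks 2 (35) and 3 (46): 38.3.
(b) the nearest-rank method: rank 2 → 35.
|38.3 − 35| = 3.3.

3.30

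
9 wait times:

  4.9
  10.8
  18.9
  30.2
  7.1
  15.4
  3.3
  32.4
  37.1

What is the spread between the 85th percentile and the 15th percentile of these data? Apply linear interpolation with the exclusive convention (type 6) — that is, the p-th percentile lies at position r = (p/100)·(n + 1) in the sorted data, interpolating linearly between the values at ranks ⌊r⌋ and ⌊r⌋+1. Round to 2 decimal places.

30.65

Sorted: 3.3, 4.9, 7.1, 10.8, 15.4, 18.9, 30.2, 32.4, 37.1.
n = 9.
P15: r = 1.5; ranks 1–2 are 3.3, 4.9; interpolating gives 4.1.
P85: r = 8.5; ranks 8–9 are 32.4, 37.1; interpolating gives 34.75.
Difference: 34.75 − 4.1 = 30.65.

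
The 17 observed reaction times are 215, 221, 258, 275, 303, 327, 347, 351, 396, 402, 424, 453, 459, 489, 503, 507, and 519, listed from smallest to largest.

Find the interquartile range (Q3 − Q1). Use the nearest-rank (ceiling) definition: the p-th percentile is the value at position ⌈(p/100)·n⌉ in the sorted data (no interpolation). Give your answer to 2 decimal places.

n = 17.
P25: rank ⌈25/100·17⌉ = 5 → 303.
P75: rank ⌈75/100·17⌉ = 13 → 459.
Difference: 459 − 303 = 156.

156.00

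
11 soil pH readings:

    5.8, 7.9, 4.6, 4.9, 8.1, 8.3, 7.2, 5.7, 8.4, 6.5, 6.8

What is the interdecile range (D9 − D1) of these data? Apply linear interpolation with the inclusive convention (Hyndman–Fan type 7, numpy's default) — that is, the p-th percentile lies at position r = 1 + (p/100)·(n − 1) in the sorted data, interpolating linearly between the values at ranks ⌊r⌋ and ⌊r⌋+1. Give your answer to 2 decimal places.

3.40

Sorted: 4.6, 4.9, 5.7, 5.8, 6.5, 6.8, 7.2, 7.9, 8.1, 8.3, 8.4.
n = 11.
P10: r = 2 (integer) → 4.9.
P90: r = 10 (integer) → 8.3.
Difference: 8.3 − 4.9 = 3.4.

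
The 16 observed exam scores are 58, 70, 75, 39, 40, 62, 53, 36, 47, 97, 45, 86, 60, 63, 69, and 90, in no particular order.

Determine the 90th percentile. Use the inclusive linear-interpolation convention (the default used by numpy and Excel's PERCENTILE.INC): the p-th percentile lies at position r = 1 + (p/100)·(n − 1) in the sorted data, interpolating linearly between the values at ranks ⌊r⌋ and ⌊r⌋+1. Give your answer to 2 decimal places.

88.00

Sorted: 36, 39, 40, 45, 47, 53, 58, 60, 62, 63, 69, 70, 75, 86, 90, 97.
n = 16.
r = 1 + (90/100)·(16 − 1) = 1 + 13.5 = 14.5.
Rank 14 is 86 and rank 15 is 90.
Interpolate: 86 + 0.5·(90 − 86) = 86 + 0.5·4 = 88.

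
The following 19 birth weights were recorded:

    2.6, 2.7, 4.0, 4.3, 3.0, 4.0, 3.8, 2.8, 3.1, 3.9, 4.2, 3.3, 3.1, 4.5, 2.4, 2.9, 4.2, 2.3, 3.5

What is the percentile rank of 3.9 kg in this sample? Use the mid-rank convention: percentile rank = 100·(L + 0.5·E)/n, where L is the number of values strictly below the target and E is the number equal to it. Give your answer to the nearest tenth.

Sorted: 2.3, 2.4, 2.6, 2.7, 2.8, 2.9, 3.0, 3.1, 3.1, 3.3, 3.5, 3.8, 3.9, 4.0, 4.0, 4.2, 4.2, 4.3, 4.5.
Count below 3.9: L = 12; count equal: E = 1; n = 19.
Percentile rank = 100·(12 + 0.5·1)/19 = 100·12.5/19 = 65.79.

65.8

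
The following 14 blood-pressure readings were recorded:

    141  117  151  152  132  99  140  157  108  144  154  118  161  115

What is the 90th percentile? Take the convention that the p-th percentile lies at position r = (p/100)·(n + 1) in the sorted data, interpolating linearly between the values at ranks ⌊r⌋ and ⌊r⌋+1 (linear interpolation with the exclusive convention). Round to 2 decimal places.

Sorted: 99, 108, 115, 117, 118, 132, 140, 141, 144, 151, 152, 154, 157, 161.
n = 14.
r = (90/100)·(14 + 1) = 13.5.
Rank 13 is 157 and rank 14 is 161.
Interpolate: 157 + 0.5·(161 − 157) = 157 + 0.5·4 = 159.

159.00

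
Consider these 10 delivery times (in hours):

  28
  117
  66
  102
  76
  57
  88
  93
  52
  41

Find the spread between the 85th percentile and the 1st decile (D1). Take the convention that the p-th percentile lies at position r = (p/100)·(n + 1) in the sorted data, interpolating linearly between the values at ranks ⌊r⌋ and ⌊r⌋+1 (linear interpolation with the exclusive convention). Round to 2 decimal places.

77.95

Sorted: 28, 41, 52, 57, 66, 76, 88, 93, 102, 117.
n = 10.
P10: r = 1.1; ranks 1–2 are 28, 41; interpolating gives 29.3.
P85: r = 9.35; ranks 9–10 are 102, 117; interpolating gives 107.25.
Difference: 107.25 − 29.3 = 77.95.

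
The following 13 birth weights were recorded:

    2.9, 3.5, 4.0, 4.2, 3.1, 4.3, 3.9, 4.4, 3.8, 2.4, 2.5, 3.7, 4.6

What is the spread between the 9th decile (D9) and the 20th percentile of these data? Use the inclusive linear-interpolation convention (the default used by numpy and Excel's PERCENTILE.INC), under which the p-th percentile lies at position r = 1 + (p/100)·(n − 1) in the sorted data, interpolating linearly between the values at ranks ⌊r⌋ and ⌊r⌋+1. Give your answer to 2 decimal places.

Sorted: 2.4, 2.5, 2.9, 3.1, 3.5, 3.7, 3.8, 3.9, 4.0, 4.2, 4.3, 4.4, 4.6.
n = 13.
P20: r = 3.4; ranks 3–4 are 2.9, 3.1; interpolating gives 2.98.
P90: r = 11.8; ranks 11–12 are 4.3, 4.4; interpolating gives 4.38.
Difference: 4.38 − 2.98 = 1.4.

1.40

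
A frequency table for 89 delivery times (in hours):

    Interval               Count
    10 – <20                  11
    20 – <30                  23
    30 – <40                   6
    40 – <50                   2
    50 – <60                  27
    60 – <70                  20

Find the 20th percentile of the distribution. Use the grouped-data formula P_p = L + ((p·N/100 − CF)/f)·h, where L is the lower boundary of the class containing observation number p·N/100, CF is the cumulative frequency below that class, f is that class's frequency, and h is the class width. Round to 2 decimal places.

N = 89; target position k = 20/100 · 89 = 17.8.
Cumulative frequencies: 11, 34, 40, 42, 69, 89.
Observation 17.8 falls in the class 20 – <30.
L = 20, CF = 11, f = 23, h = 10.
P20 = 20 + ((17.8 − 11)/23)·10 = 20 + 2.95652 = 22.9565.

22.96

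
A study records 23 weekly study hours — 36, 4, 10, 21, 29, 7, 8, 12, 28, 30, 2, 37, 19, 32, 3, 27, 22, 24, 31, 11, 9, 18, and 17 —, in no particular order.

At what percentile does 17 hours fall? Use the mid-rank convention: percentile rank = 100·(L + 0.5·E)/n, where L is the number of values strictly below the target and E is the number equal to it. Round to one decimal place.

41.3

Sorted: 2, 3, 4, 7, 8, 9, 10, 11, 12, 17, 18, 19, 21, 22, 24, 27, 28, 29, 30, 31, 32, 36, 37.
Count below 17: L = 9; count equal: E = 1; n = 23.
Percentile rank = 100·(9 + 0.5·1)/23 = 100·9.5/23 = 41.3.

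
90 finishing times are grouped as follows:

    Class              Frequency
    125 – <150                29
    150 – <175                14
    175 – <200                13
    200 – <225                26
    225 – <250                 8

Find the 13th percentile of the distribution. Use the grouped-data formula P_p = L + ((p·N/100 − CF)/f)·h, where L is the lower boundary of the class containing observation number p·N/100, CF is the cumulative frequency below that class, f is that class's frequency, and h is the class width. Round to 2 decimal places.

N = 90; target position k = 13/100 · 90 = 11.7.
Cumulative frequencies: 29, 43, 56, 82, 90.
Observation 11.7 falls in the class 125 – <150.
L = 125, CF = 0, f = 29, h = 25.
P13 = 125 + ((11.7 − 0)/29)·25 = 125 + 10.0862 = 135.086.

135.09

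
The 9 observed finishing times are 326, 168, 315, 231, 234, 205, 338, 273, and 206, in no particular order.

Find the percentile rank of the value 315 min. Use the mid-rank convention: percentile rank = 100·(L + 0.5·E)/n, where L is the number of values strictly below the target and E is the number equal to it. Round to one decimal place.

Sorted: 168, 205, 206, 231, 234, 273, 315, 326, 338.
Count below 315: L = 6; count equal: E = 1; n = 9.
Percentile rank = 100·(6 + 0.5·1)/9 = 100·6.5/9 = 72.22.

72.2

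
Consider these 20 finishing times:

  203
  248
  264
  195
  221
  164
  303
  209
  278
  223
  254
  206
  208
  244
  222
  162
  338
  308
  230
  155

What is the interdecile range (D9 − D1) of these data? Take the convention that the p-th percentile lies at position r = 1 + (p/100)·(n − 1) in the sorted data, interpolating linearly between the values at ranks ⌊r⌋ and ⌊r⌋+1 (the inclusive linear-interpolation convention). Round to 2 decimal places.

139.70

Sorted: 155, 162, 164, 195, 203, 206, 208, 209, 221, 222, 223, 230, 244, 248, 254, 264, 278, 303, 308, 338.
n = 20.
P10: r = 2.9; ranks 2–3 are 162, 164; interpolating gives 163.8.
P90: r = 18.1; ranks 18–19 are 303, 308; interpolating gives 303.5.
Difference: 303.5 − 163.8 = 139.7.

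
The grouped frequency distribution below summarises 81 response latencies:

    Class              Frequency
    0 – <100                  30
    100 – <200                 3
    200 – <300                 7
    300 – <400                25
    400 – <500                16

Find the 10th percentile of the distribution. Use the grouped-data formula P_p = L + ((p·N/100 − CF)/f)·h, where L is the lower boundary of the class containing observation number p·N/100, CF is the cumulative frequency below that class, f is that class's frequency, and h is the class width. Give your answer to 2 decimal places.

N = 81; target position k = 10/100 · 81 = 8.1.
Cumulative frequencies: 30, 33, 40, 65, 81.
Observation 8.1 falls in the class 0 – <100.
L = 0, CF = 0, f = 30, h = 100.
P10 = 0 + ((8.1 − 0)/30)·100 = 0 + 27 = 27.

27.00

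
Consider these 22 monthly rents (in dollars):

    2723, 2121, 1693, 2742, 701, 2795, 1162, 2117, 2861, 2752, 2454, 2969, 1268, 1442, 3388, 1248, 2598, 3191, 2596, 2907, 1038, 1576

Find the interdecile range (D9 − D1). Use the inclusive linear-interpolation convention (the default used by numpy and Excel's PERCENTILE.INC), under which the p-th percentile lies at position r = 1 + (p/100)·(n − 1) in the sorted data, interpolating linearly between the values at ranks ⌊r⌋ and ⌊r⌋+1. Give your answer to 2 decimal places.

1792.20

Sorted: 701, 1038, 1162, 1248, 1268, 1442, 1576, 1693, 2117, 2121, 2454, 2596, 2598, 2723, 2742, 2752, 2795, 2861, 2907, 2969, 3191, 3388.
n = 22.
P10: r = 3.1; ranks 3–4 are 1162, 1248; interpolating gives 1170.6.
P90: r = 19.9; ranks 19–20 are 2907, 2969; interpolating gives 2962.8.
Difference: 2962.8 − 1170.6 = 1792.2.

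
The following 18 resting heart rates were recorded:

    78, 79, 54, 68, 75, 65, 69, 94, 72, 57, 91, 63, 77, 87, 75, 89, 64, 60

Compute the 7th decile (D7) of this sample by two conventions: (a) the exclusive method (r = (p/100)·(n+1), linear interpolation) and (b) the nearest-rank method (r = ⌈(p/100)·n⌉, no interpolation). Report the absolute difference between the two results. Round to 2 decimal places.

0.30

Sorted: 54, 57, 60, 63, 64, 65, 68, 69, 72, 75, 75, 77, 78, 79, 87, 89, 91, 94.
n = 18.
(a) r = 13.3; between ranks 13 (78) and 14 (79): 78.3.
(b) the nearest-rank method: rank 13 → 78.
|78.3 − 78| = 0.3.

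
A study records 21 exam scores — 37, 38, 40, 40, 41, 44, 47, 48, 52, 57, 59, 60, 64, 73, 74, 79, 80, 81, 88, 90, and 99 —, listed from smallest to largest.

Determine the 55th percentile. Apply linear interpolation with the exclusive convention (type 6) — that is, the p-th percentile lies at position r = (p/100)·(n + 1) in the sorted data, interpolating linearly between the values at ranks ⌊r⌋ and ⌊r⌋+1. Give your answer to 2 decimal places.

n = 21.
r = (55/100)·(21 + 1) = 12.1.
Rank 12 is 60 and rank 13 is 64.
Interpolate: 60 + 0.1·(64 − 60) = 60 + 0.1·4 = 60.4.

60.40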